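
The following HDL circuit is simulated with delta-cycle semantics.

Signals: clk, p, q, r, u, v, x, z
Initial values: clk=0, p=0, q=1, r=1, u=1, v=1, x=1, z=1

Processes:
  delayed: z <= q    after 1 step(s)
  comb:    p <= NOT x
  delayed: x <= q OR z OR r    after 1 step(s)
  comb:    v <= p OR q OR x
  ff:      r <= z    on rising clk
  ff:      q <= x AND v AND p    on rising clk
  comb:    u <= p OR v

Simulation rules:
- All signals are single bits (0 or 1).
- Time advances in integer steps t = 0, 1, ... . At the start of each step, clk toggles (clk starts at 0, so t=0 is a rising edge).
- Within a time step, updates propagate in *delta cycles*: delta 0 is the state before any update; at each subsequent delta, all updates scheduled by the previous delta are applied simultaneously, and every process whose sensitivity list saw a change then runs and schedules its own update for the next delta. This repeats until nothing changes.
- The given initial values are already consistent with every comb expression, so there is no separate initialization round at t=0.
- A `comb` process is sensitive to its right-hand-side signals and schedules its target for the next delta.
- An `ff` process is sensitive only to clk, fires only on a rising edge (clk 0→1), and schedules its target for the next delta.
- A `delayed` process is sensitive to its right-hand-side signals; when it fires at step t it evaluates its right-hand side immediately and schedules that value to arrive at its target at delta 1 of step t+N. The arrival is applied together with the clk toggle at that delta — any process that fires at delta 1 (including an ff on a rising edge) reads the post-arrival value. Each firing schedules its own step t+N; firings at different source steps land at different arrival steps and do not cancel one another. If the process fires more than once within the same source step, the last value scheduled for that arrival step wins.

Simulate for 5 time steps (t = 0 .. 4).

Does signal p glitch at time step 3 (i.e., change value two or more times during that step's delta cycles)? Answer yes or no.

no

[bits: p,clk,v,u,x,r,q,z]
t=0: Δ0=00111111 Δ1=01111111 Δ2=01111101 | 2Δ
t=1: Δ0=01111101 Δ1=00111100 | 1Δ
t=2: Δ0=00111100 Δ1=01111100 Δ2=01111000 | 2Δ
t=3: Δ0=01111000 Δ1=00110000 Δ2=10010000 Δ3=10110000 | 3Δ
t=4: Δ0=10110000 Δ1=11110000 | 1Δ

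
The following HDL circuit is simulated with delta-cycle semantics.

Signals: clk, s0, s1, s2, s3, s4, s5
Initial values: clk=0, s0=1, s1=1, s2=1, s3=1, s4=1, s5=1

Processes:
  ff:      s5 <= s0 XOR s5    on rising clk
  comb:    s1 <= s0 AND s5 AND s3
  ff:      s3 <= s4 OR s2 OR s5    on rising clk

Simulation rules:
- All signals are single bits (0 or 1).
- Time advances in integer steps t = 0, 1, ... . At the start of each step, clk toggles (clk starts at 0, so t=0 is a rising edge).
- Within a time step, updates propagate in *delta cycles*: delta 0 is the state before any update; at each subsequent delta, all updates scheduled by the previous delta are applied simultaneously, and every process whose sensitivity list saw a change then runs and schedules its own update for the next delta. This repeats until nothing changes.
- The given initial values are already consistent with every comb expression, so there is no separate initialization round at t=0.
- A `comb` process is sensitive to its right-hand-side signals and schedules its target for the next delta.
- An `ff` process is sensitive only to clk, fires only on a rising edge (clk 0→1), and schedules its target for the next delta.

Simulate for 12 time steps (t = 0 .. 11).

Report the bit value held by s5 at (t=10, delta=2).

1

[bits: s5,clk,s3,s4,s1,s2,s0]
t=0: Δ0=1011111 Δ1=1111111 Δ2=0111111 Δ3=0111011 | 3Δ
t=1: Δ0=0111011 Δ1=0011011 | 1Δ
t=2: Δ0=0011011 Δ1=0111011 Δ2=1111011 Δ3=1111111 | 3Δ
t=3: Δ0=1111111 Δ1=1011111 | 1Δ
t=4: Δ0=1011111 Δ1=1111111 Δ2=0111111 Δ3=0111011 | 3Δ
t=5: Δ0=0111011 Δ1=0011011 | 1Δ
t=6: Δ0=0011011 Δ1=0111011 Δ2=1111011 Δ3=1111111 | 3Δ
t=7: Δ0=1111111 Δ1=1011111 | 1Δ
t=8: Δ0=1011111 Δ1=1111111 Δ2=0111111 Δ3=0111011 | 3Δ
t=9: Δ0=0111011 Δ1=0011011 | 1Δ
t=10: Δ0=0011011 Δ1=0111011 Δ2=1111011 Δ3=1111111 | 3Δ
t=11: Δ0=1111111 Δ1=1011111 | 1Δ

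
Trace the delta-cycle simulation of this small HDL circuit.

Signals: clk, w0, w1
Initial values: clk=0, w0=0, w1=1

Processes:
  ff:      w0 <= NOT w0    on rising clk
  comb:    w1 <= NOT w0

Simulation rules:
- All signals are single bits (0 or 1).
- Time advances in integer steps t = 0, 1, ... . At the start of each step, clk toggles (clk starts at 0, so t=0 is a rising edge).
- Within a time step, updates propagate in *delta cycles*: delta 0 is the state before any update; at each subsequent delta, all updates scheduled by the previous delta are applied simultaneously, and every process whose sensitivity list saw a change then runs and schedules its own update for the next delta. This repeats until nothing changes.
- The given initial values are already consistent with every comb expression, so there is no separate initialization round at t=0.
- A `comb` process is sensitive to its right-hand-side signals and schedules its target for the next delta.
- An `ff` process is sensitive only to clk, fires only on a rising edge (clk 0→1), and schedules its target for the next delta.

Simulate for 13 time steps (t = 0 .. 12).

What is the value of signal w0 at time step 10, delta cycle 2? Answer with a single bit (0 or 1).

[bits: clk,w1,w0]
t=0: Δ0=010 Δ1=110 Δ2=111 Δ3=101 | 3Δ
t=1: Δ0=101 Δ1=001 | 1Δ
t=2: Δ0=001 Δ1=101 Δ2=100 Δ3=110 | 3Δ
t=3: Δ0=110 Δ1=010 | 1Δ
t=4: Δ0=010 Δ1=110 Δ2=111 Δ3=101 | 3Δ
t=5: Δ0=101 Δ1=001 | 1Δ
t=6: Δ0=001 Δ1=101 Δ2=100 Δ3=110 | 3Δ
t=7: Δ0=110 Δ1=010 | 1Δ
t=8: Δ0=010 Δ1=110 Δ2=111 Δ3=101 | 3Δ
t=9: Δ0=101 Δ1=001 | 1Δ
t=10: Δ0=001 Δ1=101 Δ2=100 Δ3=110 | 3Δ
t=11: Δ0=110 Δ1=010 | 1Δ
t=12: Δ0=010 Δ1=110 Δ2=111 Δ3=101 | 3Δ

0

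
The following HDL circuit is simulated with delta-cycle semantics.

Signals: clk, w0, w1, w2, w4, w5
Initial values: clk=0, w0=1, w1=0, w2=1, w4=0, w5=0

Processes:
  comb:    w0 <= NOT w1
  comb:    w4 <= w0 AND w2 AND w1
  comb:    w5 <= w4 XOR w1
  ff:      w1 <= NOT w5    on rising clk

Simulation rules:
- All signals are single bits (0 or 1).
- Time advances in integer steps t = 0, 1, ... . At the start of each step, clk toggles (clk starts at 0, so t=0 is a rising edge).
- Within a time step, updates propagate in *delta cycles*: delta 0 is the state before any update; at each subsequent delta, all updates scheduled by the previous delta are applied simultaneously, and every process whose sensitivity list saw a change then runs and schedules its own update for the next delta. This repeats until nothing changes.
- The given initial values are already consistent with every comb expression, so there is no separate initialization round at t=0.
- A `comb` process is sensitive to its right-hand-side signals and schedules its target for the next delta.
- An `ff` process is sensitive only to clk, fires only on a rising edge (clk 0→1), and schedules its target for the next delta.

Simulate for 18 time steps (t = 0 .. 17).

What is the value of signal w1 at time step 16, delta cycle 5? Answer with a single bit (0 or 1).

1

t=0 Δ0: w5=0 w1=0 w0=1 w2=1 clk=0 w4=0
  Δ1: clk:0→1
  Δ2: w1:0→1
  Δ3: w5:0→1, w0:1→0, w4:0→1
  Δ4: w5:1→0, w4:1→0
  Δ5: w5:0→1
  (5Δ to stable)
t=1 Δ0: w5=1 w1=1 w0=0 w2=1 clk=1 w4=0
  Δ1: clk:1→0
  (1Δ to stable)
t=2 Δ0: w5=1 w1=1 w0=0 w2=1 clk=0 w4=0
  Δ1: clk:0→1
  Δ2: w1:1→0
  Δ3: w5:1→0, w0:0→1
  (3Δ to stable)
t=3 Δ0: w5=0 w1=0 w0=1 w2=1 clk=1 w4=0
  Δ1: clk:1→0
  (1Δ to stable)
t=4 Δ0: w5=0 w1=0 w0=1 w2=1 clk=0 w4=0
  Δ1: clk:0→1
  Δ2: w1:0→1
  Δ3: w5:0→1, w0:1→0, w4:0→1
  Δ4: w5:1→0, w4:1→0
  Δ5: w5:0→1
  (5Δ to stable)
t=5 Δ0: w5=1 w1=1 w0=0 w2=1 clk=1 w4=0
  Δ1: clk:1→0
  (1Δ to stable)
t=6 Δ0: w5=1 w1=1 w0=0 w2=1 clk=0 w4=0
  Δ1: clk:0→1
  Δ2: w1:1→0
  Δ3: w5:1→0, w0:0→1
  (3Δ to stable)
t=7 Δ0: w5=0 w1=0 w0=1 w2=1 clk=1 w4=0
  Δ1: clk:1→0
  (1Δ to stable)
t=8 Δ0: w5=0 w1=0 w0=1 w2=1 clk=0 w4=0
  Δ1: clk:0→1
  Δ2: w1:0→1
  Δ3: w5:0→1, w0:1→0, w4:0→1
  Δ4: w5:1→0, w4:1→0
  Δ5: w5:0→1
  (5Δ to stable)
t=9 Δ0: w5=1 w1=1 w0=0 w2=1 clk=1 w4=0
  Δ1: clk:1→0
  (1Δ to stable)
t=10 Δ0: w5=1 w1=1 w0=0 w2=1 clk=0 w4=0
  Δ1: clk:0→1
  Δ2: w1:1→0
  Δ3: w5:1→0, w0:0→1
  (3Δ to stable)
t=11 Δ0: w5=0 w1=0 w0=1 w2=1 clk=1 w4=0
  Δ1: clk:1→0
  (1Δ to stable)
t=12 Δ0: w5=0 w1=0 w0=1 w2=1 clk=0 w4=0
  Δ1: clk:0→1
  Δ2: w1:0→1
  Δ3: w5:0→1, w0:1→0, w4:0→1
  Δ4: w5:1→0, w4:1→0
  Δ5: w5:0→1
  (5Δ to stable)
t=13 Δ0: w5=1 w1=1 w0=0 w2=1 clk=1 w4=0
  Δ1: clk:1→0
  (1Δ to stable)
t=14 Δ0: w5=1 w1=1 w0=0 w2=1 clk=0 w4=0
  Δ1: clk:0→1
  Δ2: w1:1→0
  Δ3: w5:1→0, w0:0→1
  (3Δ to stable)
t=15 Δ0: w5=0 w1=0 w0=1 w2=1 clk=1 w4=0
  Δ1: clk:1→0
  (1Δ to stable)
t=16 Δ0: w5=0 w1=0 w0=1 w2=1 clk=0 w4=0
  Δ1: clk:0→1
  Δ2: w1:0→1
  Δ3: w5:0→1, w0:1→0, w4:0→1
  Δ4: w5:1→0, w4:1→0
  Δ5: w5:0→1
  (5Δ to stable)
t=17 Δ0: w5=1 w1=1 w0=0 w2=1 clk=1 w4=0
  Δ1: clk:1→0
  (1Δ to stable)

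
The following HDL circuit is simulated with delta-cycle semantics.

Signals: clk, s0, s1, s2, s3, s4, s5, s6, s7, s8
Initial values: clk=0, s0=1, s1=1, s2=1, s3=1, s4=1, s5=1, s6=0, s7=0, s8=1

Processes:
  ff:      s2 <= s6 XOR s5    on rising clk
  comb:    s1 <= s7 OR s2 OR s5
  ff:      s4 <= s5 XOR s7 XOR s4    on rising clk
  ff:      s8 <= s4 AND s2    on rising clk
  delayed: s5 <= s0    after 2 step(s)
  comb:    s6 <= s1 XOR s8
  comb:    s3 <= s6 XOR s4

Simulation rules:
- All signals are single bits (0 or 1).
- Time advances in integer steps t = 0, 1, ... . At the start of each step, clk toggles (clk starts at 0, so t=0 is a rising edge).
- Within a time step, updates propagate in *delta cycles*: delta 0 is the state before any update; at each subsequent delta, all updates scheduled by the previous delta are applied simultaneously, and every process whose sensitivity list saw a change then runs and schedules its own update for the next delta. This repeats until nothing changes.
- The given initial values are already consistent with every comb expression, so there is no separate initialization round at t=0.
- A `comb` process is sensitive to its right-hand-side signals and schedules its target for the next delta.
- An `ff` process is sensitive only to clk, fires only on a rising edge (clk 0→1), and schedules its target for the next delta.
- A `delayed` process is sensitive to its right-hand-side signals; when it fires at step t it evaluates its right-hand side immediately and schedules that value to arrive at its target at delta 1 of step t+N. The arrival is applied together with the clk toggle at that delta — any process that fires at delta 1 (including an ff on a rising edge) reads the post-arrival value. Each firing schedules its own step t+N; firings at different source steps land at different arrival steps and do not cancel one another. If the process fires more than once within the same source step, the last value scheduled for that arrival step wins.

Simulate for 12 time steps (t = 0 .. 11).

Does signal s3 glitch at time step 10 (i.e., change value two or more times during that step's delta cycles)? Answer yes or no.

yes

[bits: s6,s2,s7,s0,clk,s8,s5,s1,s4,s3]
t=0: Δ0=0101011111 Δ1=0101111111 Δ2=0101111101 Δ3=0101111100 | 3Δ
t=1: Δ0=0101111100 Δ1=0101011100 | 1Δ
t=2: Δ0=0101011100 Δ1=0101111100 Δ2=0101101110 Δ3=1101101111 Δ4=1101101110 | 4Δ
t=3: Δ0=1101101110 Δ1=1101001110 | 1Δ
t=4: Δ0=1101001110 Δ1=1101101110 Δ2=1001111100 Δ3=0001111101 Δ4=0001111100 | 4Δ
t=5: Δ0=0001111100 Δ1=0001011100 | 1Δ
t=6: Δ0=0001011100 Δ1=0001111100 Δ2=0101101110 Δ3=1101101111 Δ4=1101101110 | 4Δ
t=7: Δ0=1101101110 Δ1=1101001110 | 1Δ
t=8: Δ0=1101001110 Δ1=1101101110 Δ2=1001111100 Δ3=0001111101 Δ4=0001111100 | 4Δ
t=9: Δ0=0001111100 Δ1=0001011100 | 1Δ
t=10: Δ0=0001011100 Δ1=0001111100 Δ2=0101101110 Δ3=1101101111 Δ4=1101101110 | 4Δ
t=11: Δ0=1101101110 Δ1=1101001110 | 1Δ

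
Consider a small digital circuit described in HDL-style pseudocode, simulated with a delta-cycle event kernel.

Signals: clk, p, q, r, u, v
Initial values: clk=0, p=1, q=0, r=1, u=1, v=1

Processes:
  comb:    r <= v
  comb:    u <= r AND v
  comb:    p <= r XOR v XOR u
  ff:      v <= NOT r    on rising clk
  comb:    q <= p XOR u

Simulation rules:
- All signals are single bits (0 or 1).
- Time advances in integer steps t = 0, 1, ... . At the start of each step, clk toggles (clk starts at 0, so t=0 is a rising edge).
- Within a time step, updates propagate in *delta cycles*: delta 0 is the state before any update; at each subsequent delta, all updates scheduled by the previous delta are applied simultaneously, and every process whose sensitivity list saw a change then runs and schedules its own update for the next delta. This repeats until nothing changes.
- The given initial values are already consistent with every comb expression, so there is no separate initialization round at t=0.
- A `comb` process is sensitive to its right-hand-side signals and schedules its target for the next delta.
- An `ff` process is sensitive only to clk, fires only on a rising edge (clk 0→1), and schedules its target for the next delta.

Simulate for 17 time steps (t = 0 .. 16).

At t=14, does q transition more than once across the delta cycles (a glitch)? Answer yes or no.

t0.Δ0 p=1 r=1 clk=0 u=1 v=1 q=0
t0.Δ1 p=1 r=1 clk=1 u=1 v=1 q=0
t0.Δ2 p=1 r=1 clk=1 u=1 v=0 q=0
t0.Δ3 p=0 r=0 clk=1 u=0 v=0 q=0
t1.Δ0 p=0 r=0 clk=1 u=0 v=0 q=0
t1.Δ1 p=0 r=0 clk=0 u=0 v=0 q=0
t2.Δ0 p=0 r=0 clk=0 u=0 v=0 q=0
t2.Δ1 p=0 r=0 clk=1 u=0 v=0 q=0
t2.Δ2 p=0 r=0 clk=1 u=0 v=1 q=0
t2.Δ3 p=1 r=1 clk=1 u=0 v=1 q=0
t2.Δ4 p=0 r=1 clk=1 u=1 v=1 q=1
t2.Δ5 p=1 r=1 clk=1 u=1 v=1 q=1
t2.Δ6 p=1 r=1 clk=1 u=1 v=1 q=0
t3.Δ0 p=1 r=1 clk=1 u=1 v=1 q=0
t3.Δ1 p=1 r=1 clk=0 u=1 v=1 q=0
t4.Δ0 p=1 r=1 clk=0 u=1 v=1 q=0
t4.Δ1 p=1 r=1 clk=1 u=1 v=1 q=0
t4.Δ2 p=1 r=1 clk=1 u=1 v=0 q=0
t4.Δ3 p=0 r=0 clk=1 u=0 v=0 q=0
t5.Δ0 p=0 r=0 clk=1 u=0 v=0 q=0
t5.Δ1 p=0 r=0 clk=0 u=0 v=0 q=0
t6.Δ0 p=0 r=0 clk=0 u=0 v=0 q=0
t6.Δ1 p=0 r=0 clk=1 u=0 v=0 q=0
t6.Δ2 p=0 r=0 clk=1 u=0 v=1 q=0
t6.Δ3 p=1 r=1 clk=1 u=0 v=1 q=0
t6.Δ4 p=0 r=1 clk=1 u=1 v=1 q=1
t6.Δ5 p=1 r=1 clk=1 u=1 v=1 q=1
t6.Δ6 p=1 r=1 clk=1 u=1 v=1 q=0
t7.Δ0 p=1 r=1 clk=1 u=1 v=1 q=0
t7.Δ1 p=1 r=1 clk=0 u=1 v=1 q=0
t8.Δ0 p=1 r=1 clk=0 u=1 v=1 q=0
t8.Δ1 p=1 r=1 clk=1 u=1 v=1 q=0
t8.Δ2 p=1 r=1 clk=1 u=1 v=0 q=0
t8.Δ3 p=0 r=0 clk=1 u=0 v=0 q=0
t9.Δ0 p=0 r=0 clk=1 u=0 v=0 q=0
t9.Δ1 p=0 r=0 clk=0 u=0 v=0 q=0
t10.Δ0 p=0 r=0 clk=0 u=0 v=0 q=0
t10.Δ1 p=0 r=0 clk=1 u=0 v=0 q=0
t10.Δ2 p=0 r=0 clk=1 u=0 v=1 q=0
t10.Δ3 p=1 r=1 clk=1 u=0 v=1 q=0
t10.Δ4 p=0 r=1 clk=1 u=1 v=1 q=1
t10.Δ5 p=1 r=1 clk=1 u=1 v=1 q=1
t10.Δ6 p=1 r=1 clk=1 u=1 v=1 q=0
t11.Δ0 p=1 r=1 clk=1 u=1 v=1 q=0
t11.Δ1 p=1 r=1 clk=0 u=1 v=1 q=0
t12.Δ0 p=1 r=1 clk=0 u=1 v=1 q=0
t12.Δ1 p=1 r=1 clk=1 u=1 v=1 q=0
t12.Δ2 p=1 r=1 clk=1 u=1 v=0 q=0
t12.Δ3 p=0 r=0 clk=1 u=0 v=0 q=0
t13.Δ0 p=0 r=0 clk=1 u=0 v=0 q=0
t13.Δ1 p=0 r=0 clk=0 u=0 v=0 q=0
t14.Δ0 p=0 r=0 clk=0 u=0 v=0 q=0
t14.Δ1 p=0 r=0 clk=1 u=0 v=0 q=0
t14.Δ2 p=0 r=0 clk=1 u=0 v=1 q=0
t14.Δ3 p=1 r=1 clk=1 u=0 v=1 q=0
t14.Δ4 p=0 r=1 clk=1 u=1 v=1 q=1
t14.Δ5 p=1 r=1 clk=1 u=1 v=1 q=1
t14.Δ6 p=1 r=1 clk=1 u=1 v=1 q=0
t15.Δ0 p=1 r=1 clk=1 u=1 v=1 q=0
t15.Δ1 p=1 r=1 clk=0 u=1 v=1 q=0
t16.Δ0 p=1 r=1 clk=0 u=1 v=1 q=0
t16.Δ1 p=1 r=1 clk=1 u=1 v=1 q=0
t16.Δ2 p=1 r=1 clk=1 u=1 v=0 q=0
t16.Δ3 p=0 r=0 clk=1 u=0 v=0 q=0

yes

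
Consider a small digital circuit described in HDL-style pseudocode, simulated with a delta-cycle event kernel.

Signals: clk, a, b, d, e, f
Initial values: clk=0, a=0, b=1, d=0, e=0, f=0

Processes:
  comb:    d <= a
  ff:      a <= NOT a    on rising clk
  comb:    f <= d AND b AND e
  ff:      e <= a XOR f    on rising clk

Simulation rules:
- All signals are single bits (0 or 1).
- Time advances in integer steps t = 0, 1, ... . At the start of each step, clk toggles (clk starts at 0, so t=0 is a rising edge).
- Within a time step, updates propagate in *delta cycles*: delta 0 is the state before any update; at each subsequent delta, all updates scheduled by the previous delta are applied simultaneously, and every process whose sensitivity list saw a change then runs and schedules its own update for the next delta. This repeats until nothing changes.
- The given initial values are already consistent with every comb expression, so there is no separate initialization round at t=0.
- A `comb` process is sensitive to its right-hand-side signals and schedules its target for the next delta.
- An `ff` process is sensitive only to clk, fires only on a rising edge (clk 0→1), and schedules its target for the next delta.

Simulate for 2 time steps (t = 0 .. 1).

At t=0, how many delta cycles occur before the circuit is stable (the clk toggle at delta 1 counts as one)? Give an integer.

t0.Δ0 f=0 clk=0 b=1 a=0 e=0 d=0
t0.Δ1 f=0 clk=1 b=1 a=0 e=0 d=0
t0.Δ2 f=0 clk=1 b=1 a=1 e=0 d=0
t0.Δ3 f=0 clk=1 b=1 a=1 e=0 d=1
t1.Δ0 f=0 clk=1 b=1 a=1 e=0 d=1
t1.Δ1 f=0 clk=0 b=1 a=1 e=0 d=1

3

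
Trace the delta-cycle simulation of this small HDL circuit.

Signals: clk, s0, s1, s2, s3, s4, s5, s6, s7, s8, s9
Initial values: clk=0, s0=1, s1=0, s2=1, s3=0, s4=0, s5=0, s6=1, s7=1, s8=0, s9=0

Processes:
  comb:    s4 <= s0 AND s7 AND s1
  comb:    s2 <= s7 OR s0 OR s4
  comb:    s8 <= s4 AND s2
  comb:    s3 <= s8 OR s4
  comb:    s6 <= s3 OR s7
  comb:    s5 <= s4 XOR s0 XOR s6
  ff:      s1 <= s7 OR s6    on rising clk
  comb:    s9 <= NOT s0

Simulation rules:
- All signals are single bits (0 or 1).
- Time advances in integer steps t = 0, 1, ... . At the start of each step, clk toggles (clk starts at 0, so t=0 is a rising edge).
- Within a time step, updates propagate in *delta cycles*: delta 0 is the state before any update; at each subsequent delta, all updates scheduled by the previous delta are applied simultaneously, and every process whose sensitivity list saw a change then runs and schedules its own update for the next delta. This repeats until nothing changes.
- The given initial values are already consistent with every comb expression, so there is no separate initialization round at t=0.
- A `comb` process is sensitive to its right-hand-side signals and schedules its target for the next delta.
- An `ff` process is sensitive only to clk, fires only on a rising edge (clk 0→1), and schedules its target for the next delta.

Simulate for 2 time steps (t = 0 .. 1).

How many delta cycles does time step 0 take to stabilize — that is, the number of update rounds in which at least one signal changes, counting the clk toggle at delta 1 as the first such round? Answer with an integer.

[bits: s4,s0,s3,s1,clk,s7,s2,s6,s5,s9,s8]
t=0: Δ0=01000111000 Δ1=01001111000 Δ2=01011111000 Δ3=11011111000 Δ4=11111111101 | 4Δ
t=1: Δ0=11111111101 Δ1=11110111101 | 1Δ

4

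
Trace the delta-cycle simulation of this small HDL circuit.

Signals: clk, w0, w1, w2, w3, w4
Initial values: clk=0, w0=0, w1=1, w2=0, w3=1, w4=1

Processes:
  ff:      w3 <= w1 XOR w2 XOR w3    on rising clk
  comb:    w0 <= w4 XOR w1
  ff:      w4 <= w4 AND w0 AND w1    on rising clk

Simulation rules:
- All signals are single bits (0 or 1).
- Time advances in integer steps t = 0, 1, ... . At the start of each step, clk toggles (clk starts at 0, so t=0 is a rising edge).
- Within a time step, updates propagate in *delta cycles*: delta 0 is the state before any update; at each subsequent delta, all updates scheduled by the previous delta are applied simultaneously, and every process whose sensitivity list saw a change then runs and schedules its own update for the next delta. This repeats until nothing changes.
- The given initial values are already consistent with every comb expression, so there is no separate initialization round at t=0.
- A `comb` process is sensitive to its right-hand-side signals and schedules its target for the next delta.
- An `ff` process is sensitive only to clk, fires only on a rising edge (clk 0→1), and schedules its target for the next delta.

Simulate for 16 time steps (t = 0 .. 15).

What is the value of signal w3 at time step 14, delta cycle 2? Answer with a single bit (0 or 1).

1

t0.Δ0 w2=0 w4=1 w1=1 w0=0 w3=1 clk=0
t0.Δ1 w2=0 w4=1 w1=1 w0=0 w3=1 clk=1
t0.Δ2 w2=0 w4=0 w1=1 w0=0 w3=0 clk=1
t0.Δ3 w2=0 w4=0 w1=1 w0=1 w3=0 clk=1
t1.Δ0 w2=0 w4=0 w1=1 w0=1 w3=0 clk=1
t1.Δ1 w2=0 w4=0 w1=1 w0=1 w3=0 clk=0
t2.Δ0 w2=0 w4=0 w1=1 w0=1 w3=0 clk=0
t2.Δ1 w2=0 w4=0 w1=1 w0=1 w3=0 clk=1
t2.Δ2 w2=0 w4=0 w1=1 w0=1 w3=1 clk=1
t3.Δ0 w2=0 w4=0 w1=1 w0=1 w3=1 clk=1
t3.Δ1 w2=0 w4=0 w1=1 w0=1 w3=1 clk=0
t4.Δ0 w2=0 w4=0 w1=1 w0=1 w3=1 clk=0
t4.Δ1 w2=0 w4=0 w1=1 w0=1 w3=1 clk=1
t4.Δ2 w2=0 w4=0 w1=1 w0=1 w3=0 clk=1
t5.Δ0 w2=0 w4=0 w1=1 w0=1 w3=0 clk=1
t5.Δ1 w2=0 w4=0 w1=1 w0=1 w3=0 clk=0
t6.Δ0 w2=0 w4=0 w1=1 w0=1 w3=0 clk=0
t6.Δ1 w2=0 w4=0 w1=1 w0=1 w3=0 clk=1
t6.Δ2 w2=0 w4=0 w1=1 w0=1 w3=1 clk=1
t7.Δ0 w2=0 w4=0 w1=1 w0=1 w3=1 clk=1
t7.Δ1 w2=0 w4=0 w1=1 w0=1 w3=1 clk=0
t8.Δ0 w2=0 w4=0 w1=1 w0=1 w3=1 clk=0
t8.Δ1 w2=0 w4=0 w1=1 w0=1 w3=1 clk=1
t8.Δ2 w2=0 w4=0 w1=1 w0=1 w3=0 clk=1
t9.Δ0 w2=0 w4=0 w1=1 w0=1 w3=0 clk=1
t9.Δ1 w2=0 w4=0 w1=1 w0=1 w3=0 clk=0
t10.Δ0 w2=0 w4=0 w1=1 w0=1 w3=0 clk=0
t10.Δ1 w2=0 w4=0 w1=1 w0=1 w3=0 clk=1
t10.Δ2 w2=0 w4=0 w1=1 w0=1 w3=1 clk=1
t11.Δ0 w2=0 w4=0 w1=1 w0=1 w3=1 clk=1
t11.Δ1 w2=0 w4=0 w1=1 w0=1 w3=1 clk=0
t12.Δ0 w2=0 w4=0 w1=1 w0=1 w3=1 clk=0
t12.Δ1 w2=0 w4=0 w1=1 w0=1 w3=1 clk=1
t12.Δ2 w2=0 w4=0 w1=1 w0=1 w3=0 clk=1
t13.Δ0 w2=0 w4=0 w1=1 w0=1 w3=0 clk=1
t13.Δ1 w2=0 w4=0 w1=1 w0=1 w3=0 clk=0
t14.Δ0 w2=0 w4=0 w1=1 w0=1 w3=0 clk=0
t14.Δ1 w2=0 w4=0 w1=1 w0=1 w3=0 clk=1
t14.Δ2 w2=0 w4=0 w1=1 w0=1 w3=1 clk=1
t15.Δ0 w2=0 w4=0 w1=1 w0=1 w3=1 clk=1
t15.Δ1 w2=0 w4=0 w1=1 w0=1 w3=1 clk=0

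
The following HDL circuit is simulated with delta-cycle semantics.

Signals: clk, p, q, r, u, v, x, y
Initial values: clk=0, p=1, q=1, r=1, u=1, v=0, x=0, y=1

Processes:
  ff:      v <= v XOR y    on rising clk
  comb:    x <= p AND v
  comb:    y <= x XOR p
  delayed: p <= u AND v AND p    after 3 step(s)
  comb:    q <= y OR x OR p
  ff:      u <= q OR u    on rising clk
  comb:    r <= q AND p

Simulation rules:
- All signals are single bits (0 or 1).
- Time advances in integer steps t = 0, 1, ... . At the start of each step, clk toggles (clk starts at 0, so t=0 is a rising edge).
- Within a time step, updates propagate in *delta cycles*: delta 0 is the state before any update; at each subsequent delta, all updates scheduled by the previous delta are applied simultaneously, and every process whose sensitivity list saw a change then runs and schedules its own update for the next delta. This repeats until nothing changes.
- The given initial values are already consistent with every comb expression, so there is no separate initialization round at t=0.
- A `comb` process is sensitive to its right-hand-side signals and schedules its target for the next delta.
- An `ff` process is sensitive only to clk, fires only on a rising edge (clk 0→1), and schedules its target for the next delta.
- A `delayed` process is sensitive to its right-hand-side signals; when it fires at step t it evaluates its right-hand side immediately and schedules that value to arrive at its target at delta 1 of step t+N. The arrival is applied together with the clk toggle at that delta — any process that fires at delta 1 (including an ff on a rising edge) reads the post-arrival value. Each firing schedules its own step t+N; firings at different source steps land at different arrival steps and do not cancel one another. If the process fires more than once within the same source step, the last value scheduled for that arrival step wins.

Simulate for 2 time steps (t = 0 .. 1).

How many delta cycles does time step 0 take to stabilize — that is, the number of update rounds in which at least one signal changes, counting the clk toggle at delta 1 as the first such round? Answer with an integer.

4

[bits: p,v,r,x,clk,y,u,q]
t=0: Δ0=10100111 Δ1=10101111 Δ2=11101111 Δ3=11111111 Δ4=11111011 | 4Δ
t=1: Δ0=11111011 Δ1=11110011 | 1Δ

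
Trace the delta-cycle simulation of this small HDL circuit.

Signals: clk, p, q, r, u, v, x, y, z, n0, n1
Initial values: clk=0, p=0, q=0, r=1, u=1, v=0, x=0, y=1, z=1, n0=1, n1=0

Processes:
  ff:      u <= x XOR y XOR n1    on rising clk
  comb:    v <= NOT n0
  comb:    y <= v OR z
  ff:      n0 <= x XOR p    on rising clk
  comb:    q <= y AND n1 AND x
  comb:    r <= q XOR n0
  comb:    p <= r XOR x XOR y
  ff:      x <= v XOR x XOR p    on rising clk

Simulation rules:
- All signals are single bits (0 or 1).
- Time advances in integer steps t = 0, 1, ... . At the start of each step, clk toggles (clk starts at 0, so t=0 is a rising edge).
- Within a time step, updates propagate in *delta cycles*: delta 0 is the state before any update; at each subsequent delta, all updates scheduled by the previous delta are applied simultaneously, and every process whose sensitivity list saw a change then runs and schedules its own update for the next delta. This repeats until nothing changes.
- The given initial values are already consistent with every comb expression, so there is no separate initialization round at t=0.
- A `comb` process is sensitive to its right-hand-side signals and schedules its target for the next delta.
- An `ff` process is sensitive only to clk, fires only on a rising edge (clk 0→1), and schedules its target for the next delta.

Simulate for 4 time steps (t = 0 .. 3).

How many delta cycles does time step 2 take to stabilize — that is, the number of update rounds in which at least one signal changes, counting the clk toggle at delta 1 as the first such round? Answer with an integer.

4

t=0 Δ0: n0=1 y=1 u=1 p=0 n1=0 x=0 z=1 clk=0 r=1 v=0 q=0
  Δ1: clk:0→1
  Δ2: n0:1→0
  Δ3: r:1→0, v:0→1
  Δ4: p:0→1
  (4Δ to stable)
t=1 Δ0: n0=0 y=1 u=1 p=1 n1=0 x=0 z=1 clk=1 r=0 v=1 q=0
  Δ1: clk:1→0
  (1Δ to stable)
t=2 Δ0: n0=0 y=1 u=1 p=1 n1=0 x=0 z=1 clk=0 r=0 v=1 q=0
  Δ1: clk:0→1
  Δ2: n0:0→1
  Δ3: r:0→1, v:1→0
  Δ4: p:1→0
  (4Δ to stable)
t=3 Δ0: n0=1 y=1 u=1 p=0 n1=0 x=0 z=1 clk=1 r=1 v=0 q=0
  Δ1: clk:1→0
  (1Δ to stable)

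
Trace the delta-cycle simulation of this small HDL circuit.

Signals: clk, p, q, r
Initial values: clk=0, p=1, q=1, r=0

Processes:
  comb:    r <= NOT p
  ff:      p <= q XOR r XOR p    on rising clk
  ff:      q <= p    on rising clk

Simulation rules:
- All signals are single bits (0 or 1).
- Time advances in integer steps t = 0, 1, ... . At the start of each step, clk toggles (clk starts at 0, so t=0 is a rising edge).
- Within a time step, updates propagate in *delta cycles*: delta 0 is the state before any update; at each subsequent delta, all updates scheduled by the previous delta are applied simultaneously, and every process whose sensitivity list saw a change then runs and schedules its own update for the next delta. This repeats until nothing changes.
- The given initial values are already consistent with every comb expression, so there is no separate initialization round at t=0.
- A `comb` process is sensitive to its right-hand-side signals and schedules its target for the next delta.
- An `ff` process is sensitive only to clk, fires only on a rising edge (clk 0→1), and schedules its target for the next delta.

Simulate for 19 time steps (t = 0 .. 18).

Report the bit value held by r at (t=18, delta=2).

1

[bits: r,q,clk,p]
t=0: Δ0=0101 Δ1=0111 Δ2=0110 Δ3=1110 | 3Δ
t=1: Δ0=1110 Δ1=1100 | 1Δ
t=2: Δ0=1100 Δ1=1110 Δ2=1010 | 2Δ
t=3: Δ0=1010 Δ1=1000 | 1Δ
t=4: Δ0=1000 Δ1=1010 Δ2=1011 Δ3=0011 | 3Δ
t=5: Δ0=0011 Δ1=0001 | 1Δ
t=6: Δ0=0001 Δ1=0011 Δ2=0111 | 2Δ
t=7: Δ0=0111 Δ1=0101 | 1Δ
t=8: Δ0=0101 Δ1=0111 Δ2=0110 Δ3=1110 | 3Δ
t=9: Δ0=1110 Δ1=1100 | 1Δ
t=10: Δ0=1100 Δ1=1110 Δ2=1010 | 2Δ
t=11: Δ0=1010 Δ1=1000 | 1Δ
t=12: Δ0=1000 Δ1=1010 Δ2=1011 Δ3=0011 | 3Δ
t=13: Δ0=0011 Δ1=0001 | 1Δ
t=14: Δ0=0001 Δ1=0011 Δ2=0111 | 2Δ
t=15: Δ0=0111 Δ1=0101 | 1Δ
t=16: Δ0=0101 Δ1=0111 Δ2=0110 Δ3=1110 | 3Δ
t=17: Δ0=1110 Δ1=1100 | 1Δ
t=18: Δ0=1100 Δ1=1110 Δ2=1010 | 2Δ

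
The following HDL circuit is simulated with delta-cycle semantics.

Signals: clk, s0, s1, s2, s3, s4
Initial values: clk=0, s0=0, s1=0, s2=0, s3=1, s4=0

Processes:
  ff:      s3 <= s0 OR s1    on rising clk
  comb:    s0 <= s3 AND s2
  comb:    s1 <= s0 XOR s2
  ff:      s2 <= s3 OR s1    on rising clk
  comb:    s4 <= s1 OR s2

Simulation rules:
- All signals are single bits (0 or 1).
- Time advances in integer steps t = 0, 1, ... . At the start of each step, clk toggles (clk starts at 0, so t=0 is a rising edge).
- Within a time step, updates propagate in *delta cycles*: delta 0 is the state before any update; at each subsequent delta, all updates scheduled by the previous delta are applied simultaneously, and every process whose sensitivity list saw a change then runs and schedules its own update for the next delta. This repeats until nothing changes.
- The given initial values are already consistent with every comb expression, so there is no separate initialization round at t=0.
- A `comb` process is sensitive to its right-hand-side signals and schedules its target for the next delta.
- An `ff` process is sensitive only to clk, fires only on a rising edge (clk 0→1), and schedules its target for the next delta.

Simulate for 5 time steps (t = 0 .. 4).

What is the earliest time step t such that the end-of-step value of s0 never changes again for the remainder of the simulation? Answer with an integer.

2

t0.Δ0 s3=1 s2=0 clk=0 s1=0 s4=0 s0=0
t0.Δ1 s3=1 s2=0 clk=1 s1=0 s4=0 s0=0
t0.Δ2 s3=0 s2=1 clk=1 s1=0 s4=0 s0=0
t0.Δ3 s3=0 s2=1 clk=1 s1=1 s4=1 s0=0
t1.Δ0 s3=0 s2=1 clk=1 s1=1 s4=1 s0=0
t1.Δ1 s3=0 s2=1 clk=0 s1=1 s4=1 s0=0
t2.Δ0 s3=0 s2=1 clk=0 s1=1 s4=1 s0=0
t2.Δ1 s3=0 s2=1 clk=1 s1=1 s4=1 s0=0
t2.Δ2 s3=1 s2=1 clk=1 s1=1 s4=1 s0=0
t2.Δ3 s3=1 s2=1 clk=1 s1=1 s4=1 s0=1
t2.Δ4 s3=1 s2=1 clk=1 s1=0 s4=1 s0=1
t3.Δ0 s3=1 s2=1 clk=1 s1=0 s4=1 s0=1
t3.Δ1 s3=1 s2=1 clk=0 s1=0 s4=1 s0=1
t4.Δ0 s3=1 s2=1 clk=0 s1=0 s4=1 s0=1
t4.Δ1 s3=1 s2=1 clk=1 s1=0 s4=1 s0=1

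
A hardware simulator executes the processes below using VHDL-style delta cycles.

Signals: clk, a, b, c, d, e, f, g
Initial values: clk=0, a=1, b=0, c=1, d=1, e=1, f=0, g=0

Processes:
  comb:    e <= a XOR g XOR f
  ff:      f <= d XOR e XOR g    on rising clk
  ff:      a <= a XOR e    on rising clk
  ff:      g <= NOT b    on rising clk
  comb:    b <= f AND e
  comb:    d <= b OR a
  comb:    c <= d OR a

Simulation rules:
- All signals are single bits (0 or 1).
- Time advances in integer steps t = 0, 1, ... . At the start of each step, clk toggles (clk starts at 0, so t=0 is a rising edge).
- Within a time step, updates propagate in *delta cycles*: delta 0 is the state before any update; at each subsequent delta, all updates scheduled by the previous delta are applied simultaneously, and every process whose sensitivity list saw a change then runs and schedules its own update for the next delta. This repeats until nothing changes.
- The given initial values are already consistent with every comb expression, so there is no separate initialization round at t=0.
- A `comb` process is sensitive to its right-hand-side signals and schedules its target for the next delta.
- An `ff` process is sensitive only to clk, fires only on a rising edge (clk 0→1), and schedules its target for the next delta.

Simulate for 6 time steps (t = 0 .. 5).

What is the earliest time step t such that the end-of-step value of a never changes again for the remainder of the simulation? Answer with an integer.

t0.Δ0 b=0 f=0 e=1 clk=0 a=1 g=0 c=1 d=1
t0.Δ1 b=0 f=0 e=1 clk=1 a=1 g=0 c=1 d=1
t0.Δ2 b=0 f=0 e=1 clk=1 a=0 g=1 c=1 d=1
t0.Δ3 b=0 f=0 e=1 clk=1 a=0 g=1 c=1 d=0
t0.Δ4 b=0 f=0 e=1 clk=1 a=0 g=1 c=0 d=0
t1.Δ0 b=0 f=0 e=1 clk=1 a=0 g=1 c=0 d=0
t1.Δ1 b=0 f=0 e=1 clk=0 a=0 g=1 c=0 d=0
t2.Δ0 b=0 f=0 e=1 clk=0 a=0 g=1 c=0 d=0
t2.Δ1 b=0 f=0 e=1 clk=1 a=0 g=1 c=0 d=0
t2.Δ2 b=0 f=0 e=1 clk=1 a=1 g=1 c=0 d=0
t2.Δ3 b=0 f=0 e=0 clk=1 a=1 g=1 c=1 d=1
t3.Δ0 b=0 f=0 e=0 clk=1 a=1 g=1 c=1 d=1
t3.Δ1 b=0 f=0 e=0 clk=0 a=1 g=1 c=1 d=1
t4.Δ0 b=0 f=0 e=0 clk=0 a=1 g=1 c=1 d=1
t4.Δ1 b=0 f=0 e=0 clk=1 a=1 g=1 c=1 d=1
t5.Δ0 b=0 f=0 e=0 clk=1 a=1 g=1 c=1 d=1
t5.Δ1 b=0 f=0 e=0 clk=0 a=1 g=1 c=1 d=1

2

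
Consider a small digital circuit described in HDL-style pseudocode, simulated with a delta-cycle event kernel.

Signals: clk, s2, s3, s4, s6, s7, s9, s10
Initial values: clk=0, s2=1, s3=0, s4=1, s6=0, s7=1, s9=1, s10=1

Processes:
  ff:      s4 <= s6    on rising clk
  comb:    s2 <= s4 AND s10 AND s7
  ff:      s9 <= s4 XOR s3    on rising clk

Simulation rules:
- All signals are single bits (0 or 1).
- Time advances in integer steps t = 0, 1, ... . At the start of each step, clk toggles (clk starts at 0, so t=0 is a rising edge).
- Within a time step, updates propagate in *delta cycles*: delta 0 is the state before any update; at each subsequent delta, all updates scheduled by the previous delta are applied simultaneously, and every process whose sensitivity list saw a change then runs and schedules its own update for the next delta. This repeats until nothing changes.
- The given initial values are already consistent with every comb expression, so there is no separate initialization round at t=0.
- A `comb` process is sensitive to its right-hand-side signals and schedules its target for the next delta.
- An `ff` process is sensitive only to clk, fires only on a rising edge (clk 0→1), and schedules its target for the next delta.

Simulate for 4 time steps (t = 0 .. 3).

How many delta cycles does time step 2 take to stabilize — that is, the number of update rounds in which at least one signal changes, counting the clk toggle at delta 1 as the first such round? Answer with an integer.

t=0 Δ0: s6=0 clk=0 s4=1 s9=1 s2=1 s3=0 s7=1 s10=1
  Δ1: clk:0→1
  Δ2: s4:1→0
  Δ3: s2:1→0
  (3Δ to stable)
t=1 Δ0: s6=0 clk=1 s4=0 s9=1 s2=0 s3=0 s7=1 s10=1
  Δ1: clk:1→0
  (1Δ to stable)
t=2 Δ0: s6=0 clk=0 s4=0 s9=1 s2=0 s3=0 s7=1 s10=1
  Δ1: clk:0→1
  Δ2: s9:1→0
  (2Δ to stable)
t=3 Δ0: s6=0 clk=1 s4=0 s9=0 s2=0 s3=0 s7=1 s10=1
  Δ1: clk:1→0
  (1Δ to stable)

2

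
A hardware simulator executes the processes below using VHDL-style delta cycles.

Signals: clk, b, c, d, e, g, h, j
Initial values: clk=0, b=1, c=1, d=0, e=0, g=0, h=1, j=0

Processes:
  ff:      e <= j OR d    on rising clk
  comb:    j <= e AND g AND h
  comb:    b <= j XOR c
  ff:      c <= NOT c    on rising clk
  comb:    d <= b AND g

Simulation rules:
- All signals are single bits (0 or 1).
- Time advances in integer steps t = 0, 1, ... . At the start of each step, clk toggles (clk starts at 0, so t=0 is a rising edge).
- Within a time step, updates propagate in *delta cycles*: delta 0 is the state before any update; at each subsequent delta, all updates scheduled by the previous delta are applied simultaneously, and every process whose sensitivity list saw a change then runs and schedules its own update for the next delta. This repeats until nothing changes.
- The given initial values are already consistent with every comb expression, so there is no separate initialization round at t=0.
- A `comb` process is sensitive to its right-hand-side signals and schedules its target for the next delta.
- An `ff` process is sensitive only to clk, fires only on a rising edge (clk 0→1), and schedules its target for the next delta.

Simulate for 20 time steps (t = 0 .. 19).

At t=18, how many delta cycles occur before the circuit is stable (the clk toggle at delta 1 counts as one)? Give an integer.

[bits: c,h,clk,b,e,d,j,g]
t=0: Δ0=11010000 Δ1=11110000 Δ2=01110000 Δ3=01100000 | 3Δ
t=1: Δ0=01100000 Δ1=01000000 | 1Δ
t=2: Δ0=01000000 Δ1=01100000 Δ2=11100000 Δ3=11110000 | 3Δ
t=3: Δ0=11110000 Δ1=11010000 | 1Δ
t=4: Δ0=11010000 Δ1=11110000 Δ2=01110000 Δ3=01100000 | 3Δ
t=5: Δ0=01100000 Δ1=01000000 | 1Δ
t=6: Δ0=01000000 Δ1=01100000 Δ2=11100000 Δ3=11110000 | 3Δ
t=7: Δ0=11110000 Δ1=11010000 | 1Δ
t=8: Δ0=11010000 Δ1=11110000 Δ2=01110000 Δ3=01100000 | 3Δ
t=9: Δ0=01100000 Δ1=01000000 | 1Δ
t=10: Δ0=01000000 Δ1=01100000 Δ2=11100000 Δ3=11110000 | 3Δ
t=11: Δ0=11110000 Δ1=11010000 | 1Δ
t=12: Δ0=11010000 Δ1=11110000 Δ2=01110000 Δ3=01100000 | 3Δ
t=13: Δ0=01100000 Δ1=01000000 | 1Δ
t=14: Δ0=01000000 Δ1=01100000 Δ2=11100000 Δ3=11110000 | 3Δ
t=15: Δ0=11110000 Δ1=11010000 | 1Δ
t=16: Δ0=11010000 Δ1=11110000 Δ2=01110000 Δ3=01100000 | 3Δ
t=17: Δ0=01100000 Δ1=01000000 | 1Δ
t=18: Δ0=01000000 Δ1=01100000 Δ2=11100000 Δ3=11110000 | 3Δ
t=19: Δ0=11110000 Δ1=11010000 | 1Δ

3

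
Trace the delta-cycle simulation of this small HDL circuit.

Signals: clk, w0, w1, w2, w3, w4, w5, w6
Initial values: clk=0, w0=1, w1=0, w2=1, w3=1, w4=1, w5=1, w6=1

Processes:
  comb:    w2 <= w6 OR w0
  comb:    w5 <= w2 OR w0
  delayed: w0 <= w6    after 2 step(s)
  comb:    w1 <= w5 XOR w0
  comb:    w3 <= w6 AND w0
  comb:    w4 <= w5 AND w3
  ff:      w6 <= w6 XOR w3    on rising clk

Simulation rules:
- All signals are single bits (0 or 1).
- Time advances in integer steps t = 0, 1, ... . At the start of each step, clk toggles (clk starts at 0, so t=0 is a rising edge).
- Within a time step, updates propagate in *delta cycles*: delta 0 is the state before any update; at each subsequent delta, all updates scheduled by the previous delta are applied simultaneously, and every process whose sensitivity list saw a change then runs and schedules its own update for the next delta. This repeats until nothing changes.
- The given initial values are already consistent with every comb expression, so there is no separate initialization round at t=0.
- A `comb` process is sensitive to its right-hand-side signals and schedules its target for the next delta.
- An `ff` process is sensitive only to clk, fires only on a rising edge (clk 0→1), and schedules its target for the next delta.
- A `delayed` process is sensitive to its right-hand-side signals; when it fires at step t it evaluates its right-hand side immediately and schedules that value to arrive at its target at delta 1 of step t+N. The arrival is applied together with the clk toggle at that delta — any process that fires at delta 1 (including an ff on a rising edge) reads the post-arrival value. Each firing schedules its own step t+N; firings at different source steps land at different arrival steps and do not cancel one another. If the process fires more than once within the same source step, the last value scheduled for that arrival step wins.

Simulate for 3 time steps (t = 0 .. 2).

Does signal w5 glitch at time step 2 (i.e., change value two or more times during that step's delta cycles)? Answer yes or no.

no

t0.Δ0 w2=1 w0=1 w5=1 w1=0 w3=1 clk=0 w4=1 w6=1
t0.Δ1 w2=1 w0=1 w5=1 w1=0 w3=1 clk=1 w4=1 w6=1
t0.Δ2 w2=1 w0=1 w5=1 w1=0 w3=1 clk=1 w4=1 w6=0
t0.Δ3 w2=1 w0=1 w5=1 w1=0 w3=0 clk=1 w4=1 w6=0
t0.Δ4 w2=1 w0=1 w5=1 w1=0 w3=0 clk=1 w4=0 w6=0
t1.Δ0 w2=1 w0=1 w5=1 w1=0 w3=0 clk=1 w4=0 w6=0
t1.Δ1 w2=1 w0=1 w5=1 w1=0 w3=0 clk=0 w4=0 w6=0
t2.Δ0 w2=1 w0=1 w5=1 w1=0 w3=0 clk=0 w4=0 w6=0
t2.Δ1 w2=1 w0=0 w5=1 w1=0 w3=0 clk=1 w4=0 w6=0
t2.Δ2 w2=0 w0=0 w5=1 w1=1 w3=0 clk=1 w4=0 w6=0
t2.Δ3 w2=0 w0=0 w5=0 w1=1 w3=0 clk=1 w4=0 w6=0
t2.Δ4 w2=0 w0=0 w5=0 w1=0 w3=0 clk=1 w4=0 w6=0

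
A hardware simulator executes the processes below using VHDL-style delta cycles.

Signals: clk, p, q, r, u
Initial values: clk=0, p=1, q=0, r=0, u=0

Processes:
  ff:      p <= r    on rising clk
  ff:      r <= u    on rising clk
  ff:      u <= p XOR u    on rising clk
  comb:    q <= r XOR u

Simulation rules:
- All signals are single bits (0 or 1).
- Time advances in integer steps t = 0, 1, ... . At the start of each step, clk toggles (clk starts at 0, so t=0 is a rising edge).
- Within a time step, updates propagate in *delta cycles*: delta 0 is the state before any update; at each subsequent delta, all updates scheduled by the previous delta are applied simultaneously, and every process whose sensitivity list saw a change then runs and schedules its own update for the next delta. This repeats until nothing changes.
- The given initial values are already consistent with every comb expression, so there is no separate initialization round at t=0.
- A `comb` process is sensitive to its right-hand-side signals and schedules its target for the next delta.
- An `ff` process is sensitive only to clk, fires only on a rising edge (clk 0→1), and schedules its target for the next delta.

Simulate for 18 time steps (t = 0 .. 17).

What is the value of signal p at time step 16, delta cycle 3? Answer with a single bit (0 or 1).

0

[bits: q,r,p,clk,u]
t=0: Δ0=00100 Δ1=00110 Δ2=00011 Δ3=10011 | 3Δ
t=1: Δ0=10011 Δ1=10001 | 1Δ
t=2: Δ0=10001 Δ1=10011 Δ2=11011 Δ3=01011 | 3Δ
t=3: Δ0=01011 Δ1=01001 | 1Δ
t=4: Δ0=01001 Δ1=01011 Δ2=01111 | 2Δ
t=5: Δ0=01111 Δ1=01101 | 1Δ
t=6: Δ0=01101 Δ1=01111 Δ2=01110 Δ3=11110 | 3Δ
t=7: Δ0=11110 Δ1=11100 | 1Δ
t=8: Δ0=11100 Δ1=11110 Δ2=10111 | 2Δ
t=9: Δ0=10111 Δ1=10101 | 1Δ
t=10: Δ0=10101 Δ1=10111 Δ2=11010 | 2Δ
t=11: Δ0=11010 Δ1=11000 | 1Δ
t=12: Δ0=11000 Δ1=11010 Δ2=10110 Δ3=00110 | 3Δ
t=13: Δ0=00110 Δ1=00100 | 1Δ
t=14: Δ0=00100 Δ1=00110 Δ2=00011 Δ3=10011 | 3Δ
t=15: Δ0=10011 Δ1=10001 | 1Δ
t=16: Δ0=10001 Δ1=10011 Δ2=11011 Δ3=01011 | 3Δ
t=17: Δ0=01011 Δ1=01001 | 1Δ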